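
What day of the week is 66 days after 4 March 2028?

Tuesday

Mar 4, 2028 is a Saturday.
66 mod 7 = 3, so 66 days after a Saturday is Saturday + 3 = Tuesday.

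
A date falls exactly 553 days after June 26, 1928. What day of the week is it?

Tuesday

Jun 26, 1928 is a Tuesday.
553 mod 7 = 0, so 553 days after a Tuesday is Tuesday + 0 = Tuesday.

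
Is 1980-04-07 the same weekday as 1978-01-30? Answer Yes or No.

From Jan 30, 1978 to Apr 7, 1980 is 798 days.
798 mod 7 = 0, so they are the same weekday.
(Jan 30, 1978 is a Monday; Apr 7, 1980 is a Monday.)

Yes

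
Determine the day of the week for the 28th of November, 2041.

Thursday

Doomsday rule: the anchor day for the 2000s is Tuesday. For year 41: 41÷12 = 3 r 5, and 5÷4 = 1, so 3+5+1 = 9.
Tuesday + 9 ≡ Thursday — that's 2041's doomsday.
In November the doomsday date is Nov 7.
Nov 28 is 21 days after Nov 7; 21 mod 7 = 0, so Thursday + 0 = Thursday.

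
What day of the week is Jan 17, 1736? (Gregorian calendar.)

Doomsday rule: the anchor day for the 1700s is Sunday. For year 36: 36÷12 = 3 r 0, and 0÷4 = 0, so 3+0+0 = 3.
Sunday + 3 ≡ Wednesday — that's 1736's doomsday.
In January the doomsday date is Jan 4 (1736 is a leap year (divisible by 4)).
Jan 17 is 13 days after Jan 4; 13 mod 7 = 6, so Wednesday + 6 = Tuesday.

Tuesday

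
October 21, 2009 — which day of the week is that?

Wednesday

Doomsday rule: the anchor day for the 2000s is Tuesday. For year 09: 9÷12 = 0 r 9, and 9÷4 = 2, so 0+9+2 = 11.
Tuesday + 11 ≡ Saturday — that's 2009's doomsday.
In October the doomsday date is Oct 10.
Oct 21 is 11 days after Oct 10; 11 mod 7 = 4, so Saturday + 4 = Wednesday.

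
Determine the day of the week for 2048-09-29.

Doomsday rule: the anchor day for the 2000s is Tuesday. For year 48: 48÷12 = 4 r 0, and 0÷4 = 0, so 4+0+0 = 4.
Tuesday + 4 ≡ Saturday — that's 2048's doomsday.
In September the doomsday date is Sep 5.
Sep 29 is 24 days after Sep 5; 24 mod 7 = 3, so Saturday + 3 = Tuesday.

Tuesday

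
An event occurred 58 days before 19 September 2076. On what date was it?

July 23, 2076

−19 → Aug 31, 2076 (end of Aug, 31 days; 39 left).
−31 → Jul 31, 2076 (end of Jul, 31 days; 8 left).
−8 → Jul 23, 2076.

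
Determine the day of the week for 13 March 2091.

January 1, 2091 is a Monday.
Jan 1, 2091 → Feb 1, 2091: 31 days (January has 31).
Feb 1, 2091 → Mar 1, 2091: 28 days (February has 28).
Mar 1, 2091 → Mar 13, 2091: 12 days.
Total: 71 days.
71 mod 7 = 1, so Monday + 1 = Tuesday.

Tuesday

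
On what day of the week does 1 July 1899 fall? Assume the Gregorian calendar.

Doomsday rule: the anchor day for the 1800s is Friday. For year 99: 99÷12 = 8 r 3, and 3÷4 = 0, so 8+3+0 = 11.
Friday + 11 ≡ Tuesday — that's 1899's doomsday.
In July the doomsday date is Jul 11.
Jul 1 is 10 days before Jul 11; 10 mod 7 = 3, so Tuesday − 3 = Saturday.

Saturday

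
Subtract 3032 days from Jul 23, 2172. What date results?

−366 (one year; includes Feb 29, 2172) → Jul 23, 2171 (2666 left).
−365 (one year) → Jul 23, 2170 (2301 left).
−365 (one year) → Jul 23, 2169 (1936 left).
−365 (one year) → Jul 23, 2168 (1571 left).
−366 (one year; includes Feb 29, 2168) → Jul 23, 2167 (1205 left).
−365 (one year) → Jul 23, 2166 (840 left).
−365 (one year) → Jul 23, 2165 (475 left).
−365 (one year) → Jul 23, 2164 (110 left).
−23 → Jun 30, 2164 (end of Jun, 30 days; 87 left).
−30 → May 31, 2164 (end of May, 31 days; 57 left).
−31 → Apr 30, 2164 (end of Apr, 30 days; 26 left).
−26 → Apr 4, 2164.

April 4, 2164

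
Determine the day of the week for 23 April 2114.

Doomsday rule: the anchor day for the 2100s is Sunday. For year 14: 14÷12 = 1 r 2, and 2÷4 = 0, so 1+2+0 = 3.
Sunday + 3 ≡ Wednesday — that's 2114's doomsday.
In April the doomsday date is Apr 4.
Apr 23 is 19 days after Apr 4; 19 mod 7 = 5, so Wednesday + 5 = Monday.

Monday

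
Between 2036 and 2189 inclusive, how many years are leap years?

38

Multiples of 4 in [2036,2189]: 39.
Of those, multiples of 100: 1 (not leap unless ÷400).
Multiples of 400: 0.
Leap years = 39 − 1 + 0 = 38.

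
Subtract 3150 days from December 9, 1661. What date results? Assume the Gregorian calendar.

−365 (one year) → Dec 9, 1660 (2785 left).
−366 (one year; includes Feb 29, 1660) → Dec 9, 1659 (2419 left).
−365 (one year) → Dec 9, 1658 (2054 left).
−365 (one year) → Dec 9, 1657 (1689 left).
−365 (one year) → Dec 9, 1656 (1324 left).
−366 (one year; includes Feb 29, 1656) → Dec 9, 1655 (958 left).
−365 (one year) → Dec 9, 1654 (593 left).
−365 (one year) → Dec 9, 1653 (228 left).
−9 → Nov 30, 1653 (end of Nov, 30 days; 219 left).
−30 → Oct 31, 1653 (end of Oct, 31 days; 189 left).
−31 → Sep 30, 1653 (end of Sep, 30 days; 158 left).
−30 → Aug 31, 1653 (end of Aug, 31 days; 128 left).
−31 → Jul 31, 1653 (end of Jul, 31 days; 97 left).
−31 → Jun 30, 1653 (end of Jun, 30 days; 66 left).
−30 → May 31, 1653 (end of May, 31 days; 36 left).
−31 → Apr 30, 1653 (end of Apr, 30 days; 5 left).
−5 → Apr 25, 1653.

April 25, 1653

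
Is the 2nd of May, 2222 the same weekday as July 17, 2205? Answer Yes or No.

No

From Jul 17, 2205 to May 2, 2222 is 6133 days.
6133 mod 7 = 1, so they are different weekdays.
(Jul 17, 2205 is a Wednesday; May 2, 2222 is a Thursday.)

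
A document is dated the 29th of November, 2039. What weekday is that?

Doomsday rule: the anchor day for the 2000s is Tuesday. For year 39: 39÷12 = 3 r 3, and 3÷4 = 0, so 3+3+0 = 6.
Tuesday + 6 ≡ Monday — that's 2039's doomsday.
In November the doomsday date is Nov 7.
Nov 29 is 22 days after Nov 7; 22 mod 7 = 1, so Monday + 1 = Tuesday.

Tuesday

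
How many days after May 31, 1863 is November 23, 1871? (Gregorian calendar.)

3098

May 31, 1863 → May 31, 1864: 366 days (Feb 29, 1864 is in that span).
May 31, 1864 → May 31, 1865: 365 days.
May 31, 1865 → May 31, 1866: 365 days.
May 31, 1866 → May 31, 1867: 365 days.
May 31, 1867 → May 31, 1868: 366 days (Feb 29, 1868 is in that span).
May 31, 1868 → May 31, 1869: 365 days.
May 31, 1869 → May 31, 1870: 365 days.
May 31, 1870 → May 31, 1871: 365 days.
May 31, 1871 → Jun 30, 1871: 30 days (May has 31).
Jun 30, 1871 → Jul 30, 1871: 30 days (June has 30).
Jul 30, 1871 → Aug 30, 1871: 31 days (July has 31).
Aug 30, 1871 → Sep 30, 1871: 31 days (August has 31).
Sep 30, 1871 → Oct 30, 1871: 30 days (September has 30).
Oct 30, 1871 → Nov 23, 1871: 24 days.
Total: 3098 days.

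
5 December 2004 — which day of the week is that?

January 1, 2004 is a Thursday.
Jan 1, 2004 → Feb 1, 2004: 31 days (January has 31).
Feb 1, 2004 → Mar 1, 2004: 29 days (February has 29).
Mar 1, 2004 → Apr 1, 2004: 31 days (March has 31).
Apr 1, 2004 → May 1, 2004: 30 days (April has 30).
May 1, 2004 → Jun 1, 2004: 31 days (May has 31).
Jun 1, 2004 → Jul 1, 2004: 30 days (June has 30).
Jul 1, 2004 → Aug 1, 2004: 31 days (July has 31).
Aug 1, 2004 → Sep 1, 2004: 31 days (August has 31).
Sep 1, 2004 → Oct 1, 2004: 30 days (September has 30).
Oct 1, 2004 → Nov 1, 2004: 31 days (October has 31).
Nov 1, 2004 → Dec 1, 2004: 30 days (November has 30).
Dec 1, 2004 → Dec 5, 2004: 4 days.
Total: 339 days.
339 mod 7 = 3, so Thursday + 3 = Sunday.

Sunday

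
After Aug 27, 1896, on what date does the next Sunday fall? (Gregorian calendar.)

Aug 27, 1896 is a Thursday.
From Thursday to the next Sunday is 3 days.
Aug 27, 1896 + 3 = Aug 30, 1896.

August 30, 1896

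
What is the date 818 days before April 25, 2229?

−365 (one year) → Apr 25, 2228 (453 left).
−366 (one year; includes Feb 29, 2228) → Apr 25, 2227 (87 left).
−25 → Mar 31, 2227 (end of Mar, 31 days; 62 left).
−31 → Feb 28, 2227 (end of Feb, 28 days; 31 left).
−28 → Jan 31, 2227 (end of Jan, 31 days; 3 left).
−3 → Jan 28, 2227.

January 28, 2227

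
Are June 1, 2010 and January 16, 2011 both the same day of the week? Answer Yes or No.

From Jun 1, 2010 to Jan 16, 2011 is 229 days.
229 mod 7 = 5, so they are different weekdays.
(Jun 1, 2010 is a Tuesday; Jan 16, 2011 is a Sunday.)

No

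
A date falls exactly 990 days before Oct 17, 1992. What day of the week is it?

First find the weekday of Oct 17, 1992. Doomsday rule: the anchor day for the 1900s is Wednesday. For year 92: 92÷12 = 7 r 8, and 8÷4 = 2, so 7+8+2 = 17.
Wednesday + 17 ≡ Saturday — that's 1992's doomsday.
In October the doomsday date is Oct 10.
Oct 17 is 7 days after Oct 10; 7 mod 7 = 0, so Saturday + 0 = Saturday.
990 mod 7 = 3, so 990 days before a Saturday is Saturday − 3 = Wednesday.

Wednesday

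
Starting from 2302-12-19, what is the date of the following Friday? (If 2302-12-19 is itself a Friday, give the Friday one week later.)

December 26, 2302

Dec 19, 2302 is a Friday.
From Friday to the next Friday is 7 days.
Dec 19, 2302 + 7 = Dec 26, 2302.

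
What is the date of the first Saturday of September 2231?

September 1, 2231 is a Thursday.
The first Saturday is therefore September 3 (2 days later).

September 3, 2231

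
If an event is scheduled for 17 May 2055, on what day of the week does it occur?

Monday

Doomsday rule: the anchor day for the 2000s is Tuesday. For year 55: 55÷12 = 4 r 7, and 7÷4 = 1, so 4+7+1 = 12.
Tuesday + 12 ≡ Sunday — that's 2055's doomsday.
In May the doomsday date is May 9.
May 17 is 8 days after May 9; 8 mod 7 = 1, so Sunday + 1 = Monday.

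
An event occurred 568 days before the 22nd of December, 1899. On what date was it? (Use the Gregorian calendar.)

June 2, 1898

−365 (one year) → Dec 22, 1898 (203 left).
−22 → Nov 30, 1898 (end of Nov, 30 days; 181 left).
−30 → Oct 31, 1898 (end of Oct, 31 days; 151 left).
−31 → Sep 30, 1898 (end of Sep, 30 days; 120 left).
−30 → Aug 31, 1898 (end of Aug, 31 days; 90 left).
−31 → Jul 31, 1898 (end of Jul, 31 days; 59 left).
−31 → Jun 30, 1898 (end of Jun, 30 days; 28 left).
−28 → Jun 2, 1898.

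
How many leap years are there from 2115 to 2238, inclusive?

Multiples of 4 in [2115,2238]: 31.
Of those, multiples of 100: 1 (not leap unless ÷400).
Multiples of 400: 0.
Leap years = 31 − 1 + 0 = 30.

30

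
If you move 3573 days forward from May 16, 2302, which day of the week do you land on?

First find the weekday of May 16, 2302. Doomsday rule: the anchor day for the 2300s is Wednesday. For year 02: 2÷12 = 0 r 2, and 2÷4 = 0, so 0+2+0 = 2.
Wednesday + 2 ≡ Friday — that's 2302's doomsday.
In May the doomsday date is May 9.
May 16 is 7 days after May 9; 7 mod 7 = 0, so Friday + 0 = Friday.
3573 mod 7 = 3, so 3573 days after a Friday is Friday + 3 = Monday.

Monday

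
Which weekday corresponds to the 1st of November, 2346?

Friday

Doomsday rule: the anchor day for the 2300s is Wednesday. For year 46: 46÷12 = 3 r 10, and 10÷4 = 2, so 3+10+2 = 15.
Wednesday + 15 ≡ Thursday — that's 2346's doomsday.
In November the doomsday date is Nov 7.
Nov 1 is 6 days before Nov 7; 6 mod 7 = 6, so Thursday − 6 = Friday.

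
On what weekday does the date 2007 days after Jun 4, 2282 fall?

First find the weekday of Jun 4, 2282. Doomsday rule: the anchor day for the 2200s is Friday. For year 82: 82÷12 = 6 r 10, and 10÷4 = 2, so 6+10+2 = 18.
Friday + 18 ≡ Tuesday — that's 2282's doomsday.
In June the doomsday date is Jun 6.
Jun 4 is 2 days before Jun 6; 2 mod 7 = 2, so Tuesday − 2 = Sunday.
2007 mod 7 = 5, so 2007 days after a Sunday is Sunday + 5 = Friday.

Friday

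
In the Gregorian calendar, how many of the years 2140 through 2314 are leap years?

42

Multiples of 4 in [2140,2314]: 44.
Of those, multiples of 100: 2 (not leap unless ÷400).
Multiples of 400: 0.
Leap years = 44 − 2 + 0 = 42.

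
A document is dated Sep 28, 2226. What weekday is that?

Thursday

Doomsday rule: the anchor day for the 2200s is Friday. For year 26: 26÷12 = 2 r 2, and 2÷4 = 0, so 2+2+0 = 4.
Friday + 4 ≡ Tuesday — that's 2226's doomsday.
In September the doomsday date is Sep 5.
Sep 28 is 23 days after Sep 5; 23 mod 7 = 2, so Tuesday + 2 = Thursday.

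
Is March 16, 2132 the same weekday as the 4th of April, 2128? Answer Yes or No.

From Apr 4, 2128 to Mar 16, 2132 is 1442 days.
1442 mod 7 = 0, so they are the same weekday.
(Apr 4, 2128 is a Sunday; Mar 16, 2132 is a Sunday.)

Yes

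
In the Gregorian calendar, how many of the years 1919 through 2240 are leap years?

79

Multiples of 4 in [1919,2240]: 81.
Of those, multiples of 100: 3 (not leap unless ÷400).
Multiples of 400: 1.
Leap years = 81 − 3 + 1 = 79.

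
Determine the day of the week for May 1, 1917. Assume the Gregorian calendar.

Tuesday

Doomsday rule: the anchor day for the 1900s is Wednesday. For year 17: 17÷12 = 1 r 5, and 5÷4 = 1, so 1+5+1 = 7.
Wednesday + 7 ≡ Wednesday — that's 1917's doomsday.
In May the doomsday date is May 9.
May 1 is 8 days before May 9; 8 mod 7 = 1, so Wednesday − 1 = Tuesday.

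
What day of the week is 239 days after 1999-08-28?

Sunday

Aug 28, 1999 is a Saturday.
239 mod 7 = 1, so 239 days after a Saturday is Saturday + 1 = Sunday.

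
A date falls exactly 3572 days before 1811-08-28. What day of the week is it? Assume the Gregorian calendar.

First find the weekday of Aug 28, 1811. Doomsday rule: the anchor day for the 1800s is Friday. For year 11: 11÷12 = 0 r 11, and 11÷4 = 2, so 0+11+2 = 13.
Friday + 13 ≡ Thursday — that's 1811's doomsday.
In August the doomsday date is Aug 8.
Aug 28 is 20 days after Aug 8; 20 mod 7 = 6, so Thursday + 6 = Wednesday.
3572 mod 7 = 2, so 3572 days before a Wednesday is Wednesday − 2 = Monday.

Monday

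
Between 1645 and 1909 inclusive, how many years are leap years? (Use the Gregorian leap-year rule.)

Multiples of 4 in [1645,1909]: 66.
Of those, multiples of 100: 3 (not leap unless ÷400).
Multiples of 400: 0.
Leap years = 66 − 3 + 0 = 63.

63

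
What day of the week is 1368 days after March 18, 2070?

Friday

First find the weekday of Mar 18, 2070. Doomsday rule: the anchor day for the 2000s is Tuesday. For year 70: 70÷12 = 5 r 10, and 10÷4 = 2, so 5+10+2 = 17.
Tuesday + 17 ≡ Friday — that's 2070's doomsday.
In March the doomsday date is Mar 14.
Mar 18 is 4 days after Mar 14; 4 mod 7 = 4, so Friday + 4 = Tuesday.
1368 mod 7 = 3, so 1368 days after a Tuesday is Tuesday + 3 = Friday.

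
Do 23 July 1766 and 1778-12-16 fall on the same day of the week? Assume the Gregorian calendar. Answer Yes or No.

From Jul 23, 1766 to Dec 16, 1778 is 4529 days.
4529 mod 7 = 0, so they are the same weekday.
(Jul 23, 1766 is a Wednesday; Dec 16, 1778 is a Wednesday.)

Yes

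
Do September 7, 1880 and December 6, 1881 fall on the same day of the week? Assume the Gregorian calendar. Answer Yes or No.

Yes

From Sep 7, 1880 to Dec 6, 1881 is 455 days.
455 mod 7 = 0, so they are the same weekday.
(Sep 7, 1880 is a Tuesday; Dec 6, 1881 is a Tuesday.)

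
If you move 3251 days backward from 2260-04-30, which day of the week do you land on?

First find the weekday of Apr 30, 2260. Doomsday rule: the anchor day for the 2200s is Friday. For year 60: 60÷12 = 5 r 0, and 0÷4 = 0, so 5+0+0 = 5.
Friday + 5 ≡ Wednesday — that's 2260's doomsday.
In April the doomsday date is Apr 4.
Apr 30 is 26 days after Apr 4; 26 mod 7 = 5, so Wednesday + 5 = Monday.
3251 mod 7 = 3, so 3251 days before a Monday is Monday − 3 = Friday.

Friday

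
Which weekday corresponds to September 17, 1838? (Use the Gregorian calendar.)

Monday

Doomsday rule: the anchor day for the 1800s is Friday. For year 38: 38÷12 = 3 r 2, and 2÷4 = 0, so 3+2+0 = 5.
Friday + 5 ≡ Wednesday — that's 1838's doomsday.
In September the doomsday date is Sep 5.
Sep 17 is 12 days after Sep 5; 12 mod 7 = 5, so Wednesday + 5 = Monday.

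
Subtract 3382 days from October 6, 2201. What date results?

−365 (one year) → Oct 6, 2200 (3017 left).
−365 (one year) → Oct 6, 2199 (2652 left).
−365 (one year) → Oct 6, 2198 (2287 left).
−365 (one year) → Oct 6, 2197 (1922 left).
−365 (one year) → Oct 6, 2196 (1557 left).
−366 (one year; includes Feb 29, 2196) → Oct 6, 2195 (1191 left).
−365 (one year) → Oct 6, 2194 (826 left).
−365 (one year) → Oct 6, 2193 (461 left).
−365 (one year) → Oct 6, 2192 (96 left).
−6 → Sep 30, 2192 (end of Sep, 30 days; 90 left).
−30 → Aug 31, 2192 (end of Aug, 31 days; 60 left).
−31 → Jul 31, 2192 (end of Jul, 31 days; 29 left).
−29 → Jul 2, 2192.

July 2, 2192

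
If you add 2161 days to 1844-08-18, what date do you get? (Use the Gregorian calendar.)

July 19, 1850

+365 (one year) → Aug 18, 1845 (1796 left).
+365 (one year) → Aug 18, 1846 (1431 left).
+365 (one year) → Aug 18, 1847 (1066 left).
+366 (one year; includes Feb 29, 1848) → Aug 18, 1848 (700 left).
+365 (one year) → Aug 18, 1849 (335 left).
Aug has 31 days: +14 → Sep 1, 1849 (321 left).
Sep has 30 days: +30 → Oct 1, 1849 (291 left).
Oct has 31 days: +31 → Nov 1, 1849 (260 left).
Nov has 30 days: +30 → Dec 1, 1849 (230 left).
Dec has 31 days: +31 → Jan 1, 1850 (199 left).
Jan has 31 days: +31 → Feb 1, 1850 (168 left).
Feb has 28 days: +28 → Mar 1, 1850 (140 left).
Mar has 31 days: +31 → Apr 1, 1850 (109 left).
Apr has 30 days: +30 → May 1, 1850 (79 left).
May has 31 days: +31 → Jun 1, 1850 (48 left).
Jun has 30 days: +30 → Jul 1, 1850 (18 left).
+18 → Jul 19, 1850.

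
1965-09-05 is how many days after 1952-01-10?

4987

Jan 10, 1952 → Jan 10, 1953: 366 days (Feb 29, 1952 is in that span).
Jan 10, 1953 → Jan 10, 1954: 365 days.
Jan 10, 1954 → Jan 10, 1955: 365 days.
Jan 10, 1955 → Jan 10, 1956: 365 days.
Jan 10, 1956 → Jan 10, 1957: 366 days (Feb 29, 1956 is in that span).
Jan 10, 1957 → Jan 10, 1958: 365 days.
Jan 10, 1958 → Jan 10, 1959: 365 days.
Jan 10, 1959 → Jan 10, 1960: 365 days.
Jan 10, 1960 → Jan 10, 1961: 366 days (Feb 29, 1960 is in that span).
Jan 10, 1961 → Jan 10, 1962: 365 days.
Jan 10, 1962 → Jan 10, 1963: 365 days.
Jan 10, 1963 → Jan 10, 1964: 365 days.
Jan 10, 1964 → Jan 10, 1965: 366 days (Feb 29, 1964 is in that span).
Jan 10, 1965 → Feb 10, 1965: 31 days (January has 31).
Feb 10, 1965 → Mar 10, 1965: 28 days (February has 28).
Mar 10, 1965 → Apr 10, 1965: 31 days (March has 31).
Apr 10, 1965 → May 10, 1965: 30 days (April has 30).
May 10, 1965 → Jun 10, 1965: 31 days (May has 31).
Jun 10, 1965 → Jul 10, 1965: 30 days (June has 30).
Jul 10, 1965 → Aug 10, 1965: 31 days (July has 31).
Aug 10, 1965 → Sep 5, 1965: 26 days.
Total: 4987 days.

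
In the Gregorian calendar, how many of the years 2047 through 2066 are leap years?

Multiples of 4 in [2047,2066]: 5.
Of those, multiples of 100: 0 (not leap unless ÷400).
Multiples of 400: 0.
Leap years = 5 − 0 + 0 = 5.

5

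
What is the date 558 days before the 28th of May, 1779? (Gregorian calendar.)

November 16, 1777

−365 (one year) → May 28, 1778 (193 left).
−28 → Apr 30, 1778 (end of Apr, 30 days; 165 left).
−30 → Mar 31, 1778 (end of Mar, 31 days; 135 left).
−31 → Feb 28, 1778 (end of Feb, 28 days; 104 left).
−28 → Jan 31, 1778 (end of Jan, 31 days; 76 left).
−31 → Dec 31, 1777 (end of Dec, 31 days; 45 left).
−31 → Nov 30, 1777 (end of Nov, 30 days; 14 left).
−14 → Nov 16, 1777.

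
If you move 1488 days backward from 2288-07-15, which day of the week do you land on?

Wednesday

First find the weekday of Jul 15, 2288. Doomsday rule: the anchor day for the 2200s is Friday. For year 88: 88÷12 = 7 r 4, and 4÷4 = 1, so 7+4+1 = 12.
Friday + 12 ≡ Wednesday — that's 2288's doomsday.
In July the doomsday date is Jul 11.
Jul 15 is 4 days after Jul 11; 4 mod 7 = 4, so Wednesday + 4 = Sunday.
1488 mod 7 = 4, so 1488 days before a Sunday is Sunday − 4 = Wednesday.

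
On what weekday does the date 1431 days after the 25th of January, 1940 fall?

Sunday

Jan 25, 1940 is a Thursday.
1431 mod 7 = 3, so 1431 days after a Thursday is Thursday + 3 = Sunday.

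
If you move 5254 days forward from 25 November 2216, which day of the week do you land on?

Friday

First find the weekday of Nov 25, 2216. Doomsday rule: the anchor day for the 2200s is Friday. For year 16: 16÷12 = 1 r 4, and 4÷4 = 1, so 1+4+1 = 6.
Friday + 6 ≡ Thursday — that's 2216's doomsday.
In November the doomsday date is Nov 7.
Nov 25 is 18 days after Nov 7; 18 mod 7 = 4, so Thursday + 4 = Monday.
5254 mod 7 = 4, so 5254 days after a Monday is Monday + 4 = Friday.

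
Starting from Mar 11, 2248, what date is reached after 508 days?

+365 (one year) → Mar 11, 2249 (143 left).
Mar has 31 days: +21 → Apr 1, 2249 (122 left).
Apr has 30 days: +30 → May 1, 2249 (92 left).
May has 31 days: +31 → Jun 1, 2249 (61 left).
Jun has 30 days: +30 → Jul 1, 2249 (31 left).
Jul has 31 days: +31 → Aug 1, 2249 (0 left).

August 1, 2249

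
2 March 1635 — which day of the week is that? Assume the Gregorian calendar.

Friday

Doomsday rule: the anchor day for the 1600s is Tuesday. For year 35: 35÷12 = 2 r 11, and 11÷4 = 2, so 2+11+2 = 15.
Tuesday + 15 ≡ Wednesday — that's 1635's doomsday.
In March the doomsday date is Mar 14.
Mar 2 is 12 days before Mar 14; 12 mod 7 = 5, so Wednesday − 5 = Friday.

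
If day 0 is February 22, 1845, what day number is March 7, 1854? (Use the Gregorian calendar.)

Feb 22, 1845 → Feb 22, 1846: 365 days.
Feb 22, 1846 → Feb 22, 1847: 365 days.
Feb 22, 1847 → Feb 22, 1848: 365 days.
Feb 22, 1848 → Feb 22, 1849: 366 days (Feb 29, 1848 is in that span).
Feb 22, 1849 → Feb 22, 1850: 365 days.
Feb 22, 1850 → Feb 22, 1851: 365 days.
Feb 22, 1851 → Feb 22, 1852: 365 days.
Feb 22, 1852 → Feb 22, 1853: 366 days (Feb 29, 1852 is in that span).
Feb 22, 1853 → Mar 22, 1853: 28 days (February has 28).
Mar 22, 1853 → Apr 22, 1853: 31 days (March has 31).
Apr 22, 1853 → May 22, 1853: 30 days (April has 30).
May 22, 1853 → Jun 22, 1853: 31 days (May has 31).
Jun 22, 1853 → Jul 22, 1853: 30 days (June has 30).
Jul 22, 1853 → Aug 22, 1853: 31 days (July has 31).
Aug 22, 1853 → Sep 22, 1853: 31 days (August has 31).
Sep 22, 1853 → Oct 22, 1853: 30 days (September has 30).
Oct 22, 1853 → Nov 22, 1853: 31 days (October has 31).
Nov 22, 1853 → Dec 22, 1853: 30 days (November has 30).
Dec 22, 1853 → Jan 22, 1854: 31 days (December has 31).
Jan 22, 1854 → Feb 22, 1854: 31 days (January has 31).
Feb 22, 1854 → Mar 7, 1854: 13 days.
Total: 3300 days.

3300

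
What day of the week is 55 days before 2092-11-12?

First find the weekday of Nov 12, 2092. Doomsday rule: the anchor day for the 2000s is Tuesday. For year 92: 92÷12 = 7 r 8, and 8÷4 = 2, so 7+8+2 = 17.
Tuesday + 17 ≡ Friday — that's 2092's doomsday.
In November the doomsday date is Nov 7.
Nov 12 is 5 days after Nov 7; 5 mod 7 = 5, so Friday + 5 = Wednesday.
55 mod 7 = 6, so 55 days before a Wednesday is Wednesday − 6 = Thursday.

Thursday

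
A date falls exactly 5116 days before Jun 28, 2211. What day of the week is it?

First find the weekday of Jun 28, 2211. Doomsday rule: the anchor day for the 2200s is Friday. For year 11: 11÷12 = 0 r 11, and 11÷4 = 2, so 0+11+2 = 13.
Friday + 13 ≡ Thursday — that's 2211's doomsday.
In June the doomsday date is Jun 6.
Jun 28 is 22 days after Jun 6; 22 mod 7 = 1, so Thursday + 1 = Friday.
5116 mod 7 = 6, so 5116 days before a Friday is Friday − 6 = Saturday.

Saturday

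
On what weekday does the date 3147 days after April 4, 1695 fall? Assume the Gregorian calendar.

Apr 4, 1695 is a Monday.
3147 mod 7 = 4, so 3147 days after a Monday is Monday + 4 = Friday.

Friday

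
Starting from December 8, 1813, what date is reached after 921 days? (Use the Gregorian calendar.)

June 16, 1816

+365 (one year) → Dec 8, 1814 (556 left).
+365 (one year) → Dec 8, 1815 (191 left).
Dec has 31 days: +24 → Jan 1, 1816 (167 left).
Jan has 31 days: +31 → Feb 1, 1816 (136 left).
Feb has 29 days: +29 → Mar 1, 1816 (107 left).
Mar has 31 days: +31 → Apr 1, 1816 (76 left).
Apr has 30 days: +30 → May 1, 1816 (46 left).
May has 31 days: +31 → Jun 1, 1816 (15 left).
+15 → Jun 16, 1816.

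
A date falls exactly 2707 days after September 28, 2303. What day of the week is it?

Sep 28, 2303 is a Monday.
2707 mod 7 = 5, so 2707 days after a Monday is Monday + 5 = Saturday.

Saturday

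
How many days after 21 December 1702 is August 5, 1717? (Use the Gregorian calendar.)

Dec 21, 1702 → Dec 21, 1703: 365 days.
Dec 21, 1703 → Dec 21, 1704: 366 days (Feb 29, 1704 is in that span).
Dec 21, 1704 → Dec 21, 1705: 365 days.
Dec 21, 1705 → Dec 21, 1706: 365 days.
Dec 21, 1706 → Dec 21, 1707: 365 days.
Dec 21, 1707 → Dec 21, 1708: 366 days (Feb 29, 1708 is in that span).
Dec 21, 1708 → Dec 21, 1709: 365 days.
Dec 21, 1709 → Dec 21, 1710: 365 days.
Dec 21, 1710 → Dec 21, 1711: 365 days.
Dec 21, 1711 → Dec 21, 1712: 366 days (Feb 29, 1712 is in that span).
Dec 21, 1712 → Dec 21, 1713: 365 days.
Dec 21, 1713 → Dec 21, 1714: 365 days.
Dec 21, 1714 → Dec 21, 1715: 365 days.
Dec 21, 1715 → Dec 21, 1716: 366 days (Feb 29, 1716 is in that span).
Dec 21, 1716 → Jan 21, 1717: 31 days (December has 31).
Jan 21, 1717 → Feb 21, 1717: 31 days (January has 31).
Feb 21, 1717 → Mar 21, 1717: 28 days (February has 28).
Mar 21, 1717 → Apr 21, 1717: 31 days (March has 31).
Apr 21, 1717 → May 21, 1717: 30 days (April has 30).
May 21, 1717 → Jun 21, 1717: 31 days (May has 31).
Jun 21, 1717 → Jul 21, 1717: 30 days (June has 30).
Jul 21, 1717 → Aug 5, 1717: 15 days.
Total: 5341 days.

5341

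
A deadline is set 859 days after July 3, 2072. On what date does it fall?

November 9, 2074

+365 (one year) → Jul 3, 2073 (494 left).
+365 (one year) → Jul 3, 2074 (129 left).
Jul has 31 days: +29 → Aug 1, 2074 (100 left).
Aug has 31 days: +31 → Sep 1, 2074 (69 left).
Sep has 30 days: +30 → Oct 1, 2074 (39 left).
Oct has 31 days: +31 → Nov 1, 2074 (8 left).
+8 → Nov 9, 2074.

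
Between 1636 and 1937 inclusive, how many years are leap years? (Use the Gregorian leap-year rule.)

Multiples of 4 in [1636,1937]: 76.
Of those, multiples of 100: 3 (not leap unless ÷400).
Multiples of 400: 0.
Leap years = 76 − 3 + 0 = 73.

73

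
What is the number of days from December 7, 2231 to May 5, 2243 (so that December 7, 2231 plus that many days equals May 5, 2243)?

4167

Dec 7, 2231 → Dec 7, 2232: 366 days (Feb 29, 2232 is in that span).
Dec 7, 2232 → Dec 7, 2233: 365 days.
Dec 7, 2233 → Dec 7, 2234: 365 days.
Dec 7, 2234 → Dec 7, 2235: 365 days.
Dec 7, 2235 → Dec 7, 2236: 366 days (Feb 29, 2236 is in that span).
Dec 7, 2236 → Dec 7, 2237: 365 days.
Dec 7, 2237 → Dec 7, 2238: 365 days.
Dec 7, 2238 → Dec 7, 2239: 365 days.
Dec 7, 2239 → Dec 7, 2240: 366 days (Feb 29, 2240 is in that span).
Dec 7, 2240 → Dec 7, 2241: 365 days.
Dec 7, 2241 → Dec 7, 2242: 365 days.
Dec 7, 2242 → Jan 7, 2243: 31 days (December has 31).
Jan 7, 2243 → Feb 7, 2243: 31 days (January has 31).
Feb 7, 2243 → Mar 7, 2243: 28 days (February has 28).
Mar 7, 2243 → Apr 7, 2243: 31 days (March has 31).
Apr 7, 2243 → May 5, 2243: 28 days.
Total: 4167 days.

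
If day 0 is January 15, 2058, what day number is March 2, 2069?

Jan 15, 2058 → Jan 15, 2059: 365 days.
Jan 15, 2059 → Jan 15, 2060: 365 days.
Jan 15, 2060 → Jan 15, 2061: 366 days (Feb 29, 2060 is in that span).
Jan 15, 2061 → Jan 15, 2062: 365 days.
Jan 15, 2062 → Jan 15, 2063: 365 days.
Jan 15, 2063 → Jan 15, 2064: 365 days.
Jan 15, 2064 → Jan 15, 2065: 366 days (Feb 29, 2064 is in that span).
Jan 15, 2065 → Jan 15, 2066: 365 days.
Jan 15, 2066 → Jan 15, 2067: 365 days.
Jan 15, 2067 → Jan 15, 2068: 365 days.
Jan 15, 2068 → Jan 15, 2069: 366 days (Feb 29, 2068 is in that span).
Jan 15, 2069 → Feb 15, 2069: 31 days (January has 31).
Feb 15, 2069 → Mar 2, 2069: 15 days.
Total: 4064 days.

4064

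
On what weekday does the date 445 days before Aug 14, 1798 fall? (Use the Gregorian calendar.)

First find the weekday of Aug 14, 1798. Doomsday rule: the anchor day for the 1700s is Sunday. For year 98: 98÷12 = 8 r 2, and 2÷4 = 0, so 8+2+0 = 10.
Sunday + 10 ≡ Wednesday — that's 1798's doomsday.
In August the doomsday date is Aug 8.
Aug 14 is 6 days after Aug 8; 6 mod 7 = 6, so Wednesday + 6 = Tuesday.
445 mod 7 = 4, so 445 days before a Tuesday is Tuesday − 4 = Friday.

Friday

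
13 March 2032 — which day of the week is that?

Saturday

Doomsday rule: the anchor day for the 2000s is Tuesday. For year 32: 32÷12 = 2 r 8, and 8÷4 = 2, so 2+8+2 = 12.
Tuesday + 12 ≡ Sunday — that's 2032's doomsday.
In March the doomsday date is Mar 14.
Mar 13 is 1 day before Mar 14; 1 mod 7 = 1, so Sunday − 1 = Saturday.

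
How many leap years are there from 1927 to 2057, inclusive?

Multiples of 4 in [1927,2057]: 33.
Of those, multiples of 100: 1 (not leap unless ÷400).
Multiples of 400: 1.
Leap years = 33 − 1 + 1 = 33.

33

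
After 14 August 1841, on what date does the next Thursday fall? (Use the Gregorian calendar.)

August 19, 1841

Aug 14, 1841 is a Saturday.
From Saturday to the next Thursday is 5 days.
Aug 14, 1841 + 5 = Aug 19, 1841.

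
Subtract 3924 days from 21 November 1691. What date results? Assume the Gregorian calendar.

−365 (one year) → Nov 21, 1690 (3559 left).
−365 (one year) → Nov 21, 1689 (3194 left).
−365 (one year) → Nov 21, 1688 (2829 left).
−366 (one year; includes Feb 29, 1688) → Nov 21, 1687 (2463 left).
−365 (one year) → Nov 21, 1686 (2098 left).
−365 (one year) → Nov 21, 1685 (1733 left).
−365 (one year) → Nov 21, 1684 (1368 left).
−366 (one year; includes Feb 29, 1684) → Nov 21, 1683 (1002 left).
−365 (one year) → Nov 21, 1682 (637 left).
−365 (one year) → Nov 21, 1681 (272 left).
−21 → Oct 31, 1681 (end of Oct, 31 days; 251 left).
−31 → Sep 30, 1681 (end of Sep, 30 days; 220 left).
−30 → Aug 31, 1681 (end of Aug, 31 days; 190 left).
−31 → Jul 31, 1681 (end of Jul, 31 days; 159 left).
−31 → Jun 30, 1681 (end of Jun, 30 days; 128 left).
−30 → May 31, 1681 (end of May, 31 days; 98 left).
−31 → Apr 30, 1681 (end of Apr, 30 days; 67 left).
−30 → Mar 31, 1681 (end of Mar, 31 days; 37 left).
−31 → Feb 28, 1681 (end of Feb, 28 days; 6 left).
−6 → Feb 22, 1681.

February 22, 1681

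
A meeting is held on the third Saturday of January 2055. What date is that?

January 16, 2055

January 1, 2055 is a Friday.
The first Saturday is therefore January 2 (1 days later).
The third Saturday is 2 + 2×7 = January 16.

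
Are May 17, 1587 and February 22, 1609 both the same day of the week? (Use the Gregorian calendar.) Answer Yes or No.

From May 17, 1587 to Feb 22, 1609 is 7952 days.
7952 mod 7 = 0, so they are the same weekday.
(May 17, 1587 is a Sunday; Feb 22, 1609 is a Sunday.)

Yes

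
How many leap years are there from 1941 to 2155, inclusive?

Multiples of 4 in [1941,2155]: 53.
Of those, multiples of 100: 2 (not leap unless ÷400).
Multiples of 400: 1.
Leap years = 53 − 2 + 1 = 52.

52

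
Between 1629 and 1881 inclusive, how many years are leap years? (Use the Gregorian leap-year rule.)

Multiples of 4 in [1629,1881]: 63.
Of those, multiples of 100: 2 (not leap unless ÷400).
Multiples of 400: 0.
Leap years = 63 − 2 + 0 = 61.

61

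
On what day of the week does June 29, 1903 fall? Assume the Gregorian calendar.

Doomsday rule: the anchor day for the 1900s is Wednesday. For year 03: 3÷12 = 0 r 3, and 3÷4 = 0, so 0+3+0 = 3.
Wednesday + 3 ≡ Saturday — that's 1903's doomsday.
In June the doomsday date is Jun 6.
Jun 29 is 23 days after Jun 6; 23 mod 7 = 2, so Saturday + 2 = Monday.

Monday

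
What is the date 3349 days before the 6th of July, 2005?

May 5, 1996

−365 (one year) → Jul 6, 2004 (2984 left).
−366 (one year; includes Feb 29, 2004) → Jul 6, 2003 (2618 left).
−365 (one year) → Jul 6, 2002 (2253 left).
−365 (one year) → Jul 6, 2001 (1888 left).
−365 (one year) → Jul 6, 2000 (1523 left).
−366 (one year; includes Feb 29, 2000) → Jul 6, 1999 (1157 left).
−365 (one year) → Jul 6, 1998 (792 left).
−365 (one year) → Jul 6, 1997 (427 left).
−365 (one year) → Jul 6, 1996 (62 left).
−6 → Jun 30, 1996 (end of Jun, 30 days; 56 left).
−30 → May 31, 1996 (end of May, 31 days; 26 left).
−26 → May 5, 1996.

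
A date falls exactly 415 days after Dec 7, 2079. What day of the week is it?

Saturday

First find the weekday of Dec 7, 2079. Doomsday rule: the anchor day for the 2000s is Tuesday. For year 79: 79÷12 = 6 r 7, and 7÷4 = 1, so 6+7+1 = 14.
Tuesday + 14 ≡ Tuesday — that's 2079's doomsday.
In December the doomsday date is Dec 12.
Dec 7 is 5 days before Dec 12; 5 mod 7 = 5, so Tuesday − 5 = Thursday.
415 mod 7 = 2, so 415 days after a Thursday is Thursday + 2 = Saturday.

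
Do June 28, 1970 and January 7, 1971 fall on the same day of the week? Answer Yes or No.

No

From Jun 28, 1970 to Jan 7, 1971 is 193 days.
193 mod 7 = 4, so they are different weekdays.
(Jun 28, 1970 is a Sunday; Jan 7, 1971 is a Thursday.)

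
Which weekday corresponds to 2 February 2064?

Saturday

January 1, 2064 is a Tuesday.
Jan 1, 2064 → Feb 1, 2064: 31 days (January has 31).
Feb 1, 2064 → Feb 2, 2064: 1 days.
Total: 32 days.
32 mod 7 = 4, so Tuesday + 4 = Saturday.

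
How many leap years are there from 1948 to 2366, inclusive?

Multiples of 4 in [1948,2366]: 105.
Of those, multiples of 100: 4 (not leap unless ÷400).
Multiples of 400: 1.
Leap years = 105 − 4 + 1 = 102.

102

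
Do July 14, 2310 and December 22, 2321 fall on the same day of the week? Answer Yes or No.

Yes

From Jul 14, 2310 to Dec 22, 2321 is 4179 days.
4179 mod 7 = 0, so they are the same weekday.
(Jul 14, 2310 is a Thursday; Dec 22, 2321 is a Thursday.)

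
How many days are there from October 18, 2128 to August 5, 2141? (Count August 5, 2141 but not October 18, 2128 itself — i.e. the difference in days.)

4674

Oct 18, 2128 → Oct 18, 2129: 365 days.
Oct 18, 2129 → Oct 18, 2130: 365 days.
Oct 18, 2130 → Oct 18, 2131: 365 days.
Oct 18, 2131 → Oct 18, 2132: 366 days (Feb 29, 2132 is in that span).
Oct 18, 2132 → Oct 18, 2133: 365 days.
Oct 18, 2133 → Oct 18, 2134: 365 days.
Oct 18, 2134 → Oct 18, 2135: 365 days.
Oct 18, 2135 → Oct 18, 2136: 366 days (Feb 29, 2136 is in that span).
Oct 18, 2136 → Oct 18, 2137: 365 days.
Oct 18, 2137 → Oct 18, 2138: 365 days.
Oct 18, 2138 → Oct 18, 2139: 365 days.
Oct 18, 2139 → Oct 18, 2140: 366 days (Feb 29, 2140 is in that span).
Oct 18, 2140 → Nov 18, 2140: 31 days (October has 31).
Nov 18, 2140 → Dec 18, 2140: 30 days (November has 30).
Dec 18, 2140 → Jan 18, 2141: 31 days (December has 31).
Jan 18, 2141 → Feb 18, 2141: 31 days (January has 31).
Feb 18, 2141 → Mar 18, 2141: 28 days (February has 28).
Mar 18, 2141 → Apr 18, 2141: 31 days (March has 31).
Apr 18, 2141 → May 18, 2141: 30 days (April has 30).
May 18, 2141 → Jun 18, 2141: 31 days (May has 31).
Jun 18, 2141 → Jul 18, 2141: 30 days (June has 30).
Jul 18, 2141 → Aug 5, 2141: 18 days.
Total: 4674 days.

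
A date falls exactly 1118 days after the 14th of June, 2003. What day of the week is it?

First find the weekday of Jun 14, 2003. Doomsday rule: the anchor day for the 2000s is Tuesday. For year 03: 3÷12 = 0 r 3, and 3÷4 = 0, so 0+3+0 = 3.
Tuesday + 3 ≡ Friday — that's 2003's doomsday.
In June the doomsday date is Jun 6.
Jun 14 is 8 days after Jun 6; 8 mod 7 = 1, so Friday + 1 = Saturday.
1118 mod 7 = 5, so 1118 days after a Saturday is Saturday + 5 = Thursday.

Thursday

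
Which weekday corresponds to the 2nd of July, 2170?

January 1, 2170 is a Monday.
Jan 1, 2170 → Feb 1, 2170: 31 days (January has 31).
Feb 1, 2170 → Mar 1, 2170: 28 days (February has 28).
Mar 1, 2170 → Apr 1, 2170: 31 days (March has 31).
Apr 1, 2170 → May 1, 2170: 30 days (April has 30).
May 1, 2170 → Jun 1, 2170: 31 days (May has 31).
Jun 1, 2170 → Jul 1, 2170: 30 days (June has 30).
Jul 1, 2170 → Jul 2, 2170: 1 days.
Total: 182 days.
182 mod 7 = 0, so Monday + 0 = Monday.

Monday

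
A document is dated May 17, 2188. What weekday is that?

Saturday

Doomsday rule: the anchor day for the 2100s is Sunday. For year 88: 88÷12 = 7 r 4, and 4÷4 = 1, so 7+4+1 = 12.
Sunday + 12 ≡ Friday — that's 2188's doomsday.
In May the doomsday date is May 9.
May 17 is 8 days after May 9; 8 mod 7 = 1, so Friday + 1 = Saturday.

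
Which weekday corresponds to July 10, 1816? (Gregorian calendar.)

Doomsday rule: the anchor day for the 1800s is Friday. For year 16: 16÷12 = 1 r 4, and 4÷4 = 1, so 1+4+1 = 6.
Friday + 6 ≡ Thursday — that's 1816's doomsday.
In July the doomsday date is Jul 11.
Jul 10 is 1 day before Jul 11; 1 mod 7 = 1, so Thursday − 1 = Wednesday.

Wednesday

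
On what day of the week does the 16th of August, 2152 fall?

Doomsday rule: the anchor day for the 2100s is Sunday. For year 52: 52÷12 = 4 r 4, and 4÷4 = 1, so 4+4+1 = 9.
Sunday + 9 ≡ Tuesday — that's 2152's doomsday.
In August the doomsday date is Aug 8.
Aug 16 is 8 days after Aug 8; 8 mod 7 = 1, so Tuesday + 1 = Wednesday.

Wednesday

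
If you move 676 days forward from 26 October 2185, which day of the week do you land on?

Sunday

Oct 26, 2185 is a Wednesday.
676 mod 7 = 4, so 676 days after a Wednesday is Wednesday + 4 = Sunday.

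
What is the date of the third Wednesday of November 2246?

November 1, 2246 is a Sunday.
The first Wednesday is therefore November 4 (3 days later).
The third Wednesday is 4 + 2×7 = November 18.

November 18, 2246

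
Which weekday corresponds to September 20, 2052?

January 1, 2052 is a Monday.
Jan 1, 2052 → Feb 1, 2052: 31 days (January has 31).
Feb 1, 2052 → Mar 1, 2052: 29 days (February has 29).
Mar 1, 2052 → Apr 1, 2052: 31 days (March has 31).
Apr 1, 2052 → May 1, 2052: 30 days (April has 30).
May 1, 2052 → Jun 1, 2052: 31 days (May has 31).
Jun 1, 2052 → Jul 1, 2052: 30 days (June has 30).
Jul 1, 2052 → Aug 1, 2052: 31 days (July has 31).
Aug 1, 2052 → Sep 1, 2052: 31 days (August has 31).
Sep 1, 2052 → Sep 20, 2052: 19 days.
Total: 263 days.
263 mod 7 = 4, so Monday + 4 = Friday.

Friday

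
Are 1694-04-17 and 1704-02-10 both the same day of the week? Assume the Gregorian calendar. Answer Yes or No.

From Apr 17, 1694 to Feb 10, 1704 is 3585 days.
3585 mod 7 = 1, so they are different weekdays.
(Apr 17, 1694 is a Saturday; Feb 10, 1704 is a Sunday.)

No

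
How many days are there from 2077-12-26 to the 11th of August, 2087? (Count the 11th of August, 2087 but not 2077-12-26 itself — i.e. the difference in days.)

Dec 26, 2077 → Dec 26, 2078: 365 days.
Dec 26, 2078 → Dec 26, 2079: 365 days.
Dec 26, 2079 → Dec 26, 2080: 366 days (Feb 29, 2080 is in that span).
Dec 26, 2080 → Dec 26, 2081: 365 days.
Dec 26, 2081 → Dec 26, 2082: 365 days.
Dec 26, 2082 → Dec 26, 2083: 365 days.
Dec 26, 2083 → Dec 26, 2084: 366 days (Feb 29, 2084 is in that span).
Dec 26, 2084 → Dec 26, 2085: 365 days.
Dec 26, 2085 → Dec 26, 2086: 365 days.
Dec 26, 2086 → Jan 26, 2087: 31 days (December has 31).
Jan 26, 2087 → Feb 26, 2087: 31 days (January has 31).
Feb 26, 2087 → Mar 26, 2087: 28 days (February has 28).
Mar 26, 2087 → Apr 26, 2087: 31 days (March has 31).
Apr 26, 2087 → May 26, 2087: 30 days (April has 30).
May 26, 2087 → Jun 26, 2087: 31 days (May has 31).
Jun 26, 2087 → Jul 26, 2087: 30 days (June has 30).
Jul 26, 2087 → Aug 11, 2087: 16 days.
Total: 3515 days.

3515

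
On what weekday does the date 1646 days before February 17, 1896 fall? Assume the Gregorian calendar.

First find the weekday of Feb 17, 1896. Doomsday rule: the anchor day for the 1800s is Friday. For year 96: 96÷12 = 8 r 0, and 0÷4 = 0, so 8+0+0 = 8.
Friday + 8 ≡ Saturday — that's 1896's doomsday.
In February the doomsday date is Feb 29 (1896 is a leap year (divisible by 4)).
Feb 17 is 12 days before Feb 29; 12 mod 7 = 5, so Saturday − 5 = Monday.
1646 mod 7 = 1, so 1646 days before a Monday is Monday − 1 = Sunday.

Sunday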